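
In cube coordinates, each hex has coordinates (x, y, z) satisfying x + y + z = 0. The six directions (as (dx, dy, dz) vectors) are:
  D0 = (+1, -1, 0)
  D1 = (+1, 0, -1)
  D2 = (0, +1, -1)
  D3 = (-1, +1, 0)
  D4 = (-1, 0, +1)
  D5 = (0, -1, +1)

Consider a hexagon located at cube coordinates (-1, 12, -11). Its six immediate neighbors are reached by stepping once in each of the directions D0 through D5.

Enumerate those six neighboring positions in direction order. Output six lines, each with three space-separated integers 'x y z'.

Answer: 0 11 -11
0 12 -12
-1 13 -12
-2 13 -11
-2 12 -10
-1 11 -10

Derivation:
Center: (-1, 12, -11). Add each direction:
  D0: (-1, 12, -11) + (1, -1, 0) = (0, 11, -11)
  D1: (-1, 12, -11) + (1, 0, -1) = (0, 12, -12)
  D2: (-1, 12, -11) + (0, 1, -1) = (-1, 13, -12)
  D3: (-1, 12, -11) + (-1, 1, 0) = (-2, 13, -11)
  D4: (-1, 12, -11) + (-1, 0, 1) = (-2, 12, -10)
  D5: (-1, 12, -11) + (0, -1, 1) = (-1, 11, -10)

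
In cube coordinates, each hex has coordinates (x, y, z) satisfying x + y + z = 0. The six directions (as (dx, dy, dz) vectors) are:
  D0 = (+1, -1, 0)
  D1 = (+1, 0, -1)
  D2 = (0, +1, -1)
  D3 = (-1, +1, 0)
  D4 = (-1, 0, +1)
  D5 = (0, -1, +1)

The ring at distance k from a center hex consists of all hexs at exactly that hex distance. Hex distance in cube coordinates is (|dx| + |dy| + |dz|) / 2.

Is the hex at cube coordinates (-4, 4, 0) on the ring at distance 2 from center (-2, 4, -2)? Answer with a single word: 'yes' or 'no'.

Answer: yes

Derivation:
|px - cx| = |-4 - (-2)| = 2
|py - cy| = |4 - 4| = 0
|pz - cz| = |0 - (-2)| = 2
distance = (2+0+2)/2 = 4/2 = 2
radius = 2; distance == radius -> yes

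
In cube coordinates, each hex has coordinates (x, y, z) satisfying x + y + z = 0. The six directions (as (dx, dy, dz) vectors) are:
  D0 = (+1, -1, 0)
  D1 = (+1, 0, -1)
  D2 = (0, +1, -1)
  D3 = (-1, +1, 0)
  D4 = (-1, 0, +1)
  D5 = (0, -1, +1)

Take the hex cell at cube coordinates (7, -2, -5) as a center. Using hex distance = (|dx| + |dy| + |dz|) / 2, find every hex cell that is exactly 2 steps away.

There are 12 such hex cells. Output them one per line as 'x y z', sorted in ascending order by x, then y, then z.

Walk ring at distance 2 from (7, -2, -5):
Start at center + D4*2 = (5, -2, -3)
  hex 0: (5, -2, -3)
  hex 1: (6, -3, -3)
  hex 2: (7, -4, -3)
  hex 3: (8, -4, -4)
  hex 4: (9, -4, -5)
  hex 5: (9, -3, -6)
  hex 6: (9, -2, -7)
  hex 7: (8, -1, -7)
  hex 8: (7, 0, -7)
  hex 9: (6, 0, -6)
  hex 10: (5, 0, -5)
  hex 11: (5, -1, -4)
Sorted: 12 hexes.

Answer: 5 -2 -3
5 -1 -4
5 0 -5
6 -3 -3
6 0 -6
7 -4 -3
7 0 -7
8 -4 -4
8 -1 -7
9 -4 -5
9 -3 -6
9 -2 -7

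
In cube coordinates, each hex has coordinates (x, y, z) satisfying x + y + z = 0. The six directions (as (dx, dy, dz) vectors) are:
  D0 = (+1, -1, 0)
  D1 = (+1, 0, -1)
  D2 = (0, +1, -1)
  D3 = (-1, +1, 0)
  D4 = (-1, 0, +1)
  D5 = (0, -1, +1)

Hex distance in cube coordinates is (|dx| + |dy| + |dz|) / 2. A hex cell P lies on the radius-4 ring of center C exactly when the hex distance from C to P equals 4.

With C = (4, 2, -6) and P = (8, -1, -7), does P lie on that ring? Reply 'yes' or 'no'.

|px - cx| = |8 - 4| = 4
|py - cy| = |-1 - 2| = 3
|pz - cz| = |-7 - (-6)| = 1
distance = (4+3+1)/2 = 8/2 = 4
radius = 4; distance == radius -> yes

Answer: yes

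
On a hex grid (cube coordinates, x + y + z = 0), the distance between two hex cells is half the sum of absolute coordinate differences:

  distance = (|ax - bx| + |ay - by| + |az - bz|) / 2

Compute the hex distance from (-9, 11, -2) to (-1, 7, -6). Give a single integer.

|ax - bx| = |-9 - (-1)| = 8
|ay - by| = |11 - 7| = 4
|az - bz| = |-2 - (-6)| = 4
distance = (8 + 4 + 4) / 2 = 16 / 2 = 8

Answer: 8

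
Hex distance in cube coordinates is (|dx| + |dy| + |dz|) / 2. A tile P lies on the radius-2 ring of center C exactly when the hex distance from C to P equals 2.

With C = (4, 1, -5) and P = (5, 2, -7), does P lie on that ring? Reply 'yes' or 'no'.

|px - cx| = |5 - 4| = 1
|py - cy| = |2 - 1| = 1
|pz - cz| = |-7 - (-5)| = 2
distance = (1+1+2)/2 = 4/2 = 2
radius = 2; distance == radius -> yes

Answer: yes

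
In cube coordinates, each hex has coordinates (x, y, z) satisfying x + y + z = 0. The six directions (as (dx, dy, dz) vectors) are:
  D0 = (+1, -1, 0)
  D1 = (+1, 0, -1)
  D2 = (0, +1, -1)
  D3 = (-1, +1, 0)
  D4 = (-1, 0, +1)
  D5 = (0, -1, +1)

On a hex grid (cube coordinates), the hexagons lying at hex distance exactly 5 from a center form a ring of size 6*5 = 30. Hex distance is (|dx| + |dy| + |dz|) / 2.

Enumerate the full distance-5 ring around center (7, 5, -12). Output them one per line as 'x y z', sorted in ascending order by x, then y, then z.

Walk ring at distance 5 from (7, 5, -12):
Start at center + D4*5 = (2, 5, -7)
  hex 0: (2, 5, -7)
  hex 1: (3, 4, -7)
  hex 2: (4, 3, -7)
  hex 3: (5, 2, -7)
  hex 4: (6, 1, -7)
  hex 5: (7, 0, -7)
  hex 6: (8, 0, -8)
  hex 7: (9, 0, -9)
  hex 8: (10, 0, -10)
  hex 9: (11, 0, -11)
  hex 10: (12, 0, -12)
  hex 11: (12, 1, -13)
  hex 12: (12, 2, -14)
  hex 13: (12, 3, -15)
  hex 14: (12, 4, -16)
  hex 15: (12, 5, -17)
  hex 16: (11, 6, -17)
  hex 17: (10, 7, -17)
  hex 18: (9, 8, -17)
  hex 19: (8, 9, -17)
  hex 20: (7, 10, -17)
  hex 21: (6, 10, -16)
  hex 22: (5, 10, -15)
  hex 23: (4, 10, -14)
  hex 24: (3, 10, -13)
  hex 25: (2, 10, -12)
  hex 26: (2, 9, -11)
  hex 27: (2, 8, -10)
  hex 28: (2, 7, -9)
  hex 29: (2, 6, -8)
Sorted: 30 hexes.

Answer: 2 5 -7
2 6 -8
2 7 -9
2 8 -10
2 9 -11
2 10 -12
3 4 -7
3 10 -13
4 3 -7
4 10 -14
5 2 -7
5 10 -15
6 1 -7
6 10 -16
7 0 -7
7 10 -17
8 0 -8
8 9 -17
9 0 -9
9 8 -17
10 0 -10
10 7 -17
11 0 -11
11 6 -17
12 0 -12
12 1 -13
12 2 -14
12 3 -15
12 4 -16
12 5 -17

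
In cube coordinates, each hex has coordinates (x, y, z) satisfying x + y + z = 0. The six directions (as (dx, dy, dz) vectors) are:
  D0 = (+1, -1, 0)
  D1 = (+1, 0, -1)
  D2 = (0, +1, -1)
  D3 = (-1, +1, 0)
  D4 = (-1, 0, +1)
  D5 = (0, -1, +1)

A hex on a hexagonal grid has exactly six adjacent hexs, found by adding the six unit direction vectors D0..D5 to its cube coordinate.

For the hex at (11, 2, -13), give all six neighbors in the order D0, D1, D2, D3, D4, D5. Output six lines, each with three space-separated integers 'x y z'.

Center: (11, 2, -13). Add each direction:
  D0: (11, 2, -13) + (1, -1, 0) = (12, 1, -13)
  D1: (11, 2, -13) + (1, 0, -1) = (12, 2, -14)
  D2: (11, 2, -13) + (0, 1, -1) = (11, 3, -14)
  D3: (11, 2, -13) + (-1, 1, 0) = (10, 3, -13)
  D4: (11, 2, -13) + (-1, 0, 1) = (10, 2, -12)
  D5: (11, 2, -13) + (0, -1, 1) = (11, 1, -12)

Answer: 12 1 -13
12 2 -14
11 3 -14
10 3 -13
10 2 -12
11 1 -12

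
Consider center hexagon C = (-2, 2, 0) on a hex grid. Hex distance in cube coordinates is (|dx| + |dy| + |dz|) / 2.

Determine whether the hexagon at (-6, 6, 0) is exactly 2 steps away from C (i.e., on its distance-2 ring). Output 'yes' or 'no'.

|px - cx| = |-6 - (-2)| = 4
|py - cy| = |6 - 2| = 4
|pz - cz| = |0 - 0| = 0
distance = (4+4+0)/2 = 8/2 = 4
radius = 2; distance != radius -> no

Answer: no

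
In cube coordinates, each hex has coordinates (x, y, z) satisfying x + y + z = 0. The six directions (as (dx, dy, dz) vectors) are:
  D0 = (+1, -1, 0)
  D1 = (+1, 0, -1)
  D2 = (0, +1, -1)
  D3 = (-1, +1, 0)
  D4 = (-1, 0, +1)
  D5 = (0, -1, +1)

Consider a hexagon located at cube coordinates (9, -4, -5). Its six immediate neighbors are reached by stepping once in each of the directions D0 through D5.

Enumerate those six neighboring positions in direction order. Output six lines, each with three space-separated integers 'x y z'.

Answer: 10 -5 -5
10 -4 -6
9 -3 -6
8 -3 -5
8 -4 -4
9 -5 -4

Derivation:
Center: (9, -4, -5). Add each direction:
  D0: (9, -4, -5) + (1, -1, 0) = (10, -5, -5)
  D1: (9, -4, -5) + (1, 0, -1) = (10, -4, -6)
  D2: (9, -4, -5) + (0, 1, -1) = (9, -3, -6)
  D3: (9, -4, -5) + (-1, 1, 0) = (8, -3, -5)
  D4: (9, -4, -5) + (-1, 0, 1) = (8, -4, -4)
  D5: (9, -4, -5) + (0, -1, 1) = (9, -5, -4)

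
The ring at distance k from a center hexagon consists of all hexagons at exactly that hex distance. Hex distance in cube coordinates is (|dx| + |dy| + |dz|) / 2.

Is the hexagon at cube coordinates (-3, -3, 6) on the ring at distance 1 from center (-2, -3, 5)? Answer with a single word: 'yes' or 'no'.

Answer: yes

Derivation:
|px - cx| = |-3 - (-2)| = 1
|py - cy| = |-3 - (-3)| = 0
|pz - cz| = |6 - 5| = 1
distance = (1+0+1)/2 = 2/2 = 1
radius = 1; distance == radius -> yes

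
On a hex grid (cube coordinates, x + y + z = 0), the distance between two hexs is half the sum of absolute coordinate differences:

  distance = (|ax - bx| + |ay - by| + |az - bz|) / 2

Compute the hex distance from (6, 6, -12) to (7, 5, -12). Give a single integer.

Answer: 1

Derivation:
|ax - bx| = |6 - 7| = 1
|ay - by| = |6 - 5| = 1
|az - bz| = |-12 - (-12)| = 0
distance = (1 + 1 + 0) / 2 = 2 / 2 = 1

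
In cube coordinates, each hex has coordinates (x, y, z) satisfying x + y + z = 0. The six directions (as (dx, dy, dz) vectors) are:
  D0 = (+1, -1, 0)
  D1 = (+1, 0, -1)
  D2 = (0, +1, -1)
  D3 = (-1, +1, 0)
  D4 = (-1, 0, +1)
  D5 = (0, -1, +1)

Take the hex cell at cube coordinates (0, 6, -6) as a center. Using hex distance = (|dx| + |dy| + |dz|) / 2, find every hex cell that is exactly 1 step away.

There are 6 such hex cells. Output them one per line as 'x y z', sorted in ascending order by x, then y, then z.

Walk ring at distance 1 from (0, 6, -6):
Start at center + D4*1 = (-1, 6, -5)
  hex 0: (-1, 6, -5)
  hex 1: (0, 5, -5)
  hex 2: (1, 5, -6)
  hex 3: (1, 6, -7)
  hex 4: (0, 7, -7)
  hex 5: (-1, 7, -6)
Sorted: 6 hexes.

Answer: -1 6 -5
-1 7 -6
0 5 -5
0 7 -7
1 5 -6
1 6 -7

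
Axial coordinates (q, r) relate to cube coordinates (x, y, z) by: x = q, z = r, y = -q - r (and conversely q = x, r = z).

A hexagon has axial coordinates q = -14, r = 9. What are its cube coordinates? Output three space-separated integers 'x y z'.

x = q = -14
z = r = 9
y = -x - z = -(-14) - (9) = 5

Answer: -14 5 9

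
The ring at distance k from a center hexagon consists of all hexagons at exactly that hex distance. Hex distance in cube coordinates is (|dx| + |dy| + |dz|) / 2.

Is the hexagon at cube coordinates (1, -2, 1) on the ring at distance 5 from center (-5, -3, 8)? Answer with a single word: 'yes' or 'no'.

Answer: no

Derivation:
|px - cx| = |1 - (-5)| = 6
|py - cy| = |-2 - (-3)| = 1
|pz - cz| = |1 - 8| = 7
distance = (6+1+7)/2 = 14/2 = 7
radius = 5; distance != radius -> no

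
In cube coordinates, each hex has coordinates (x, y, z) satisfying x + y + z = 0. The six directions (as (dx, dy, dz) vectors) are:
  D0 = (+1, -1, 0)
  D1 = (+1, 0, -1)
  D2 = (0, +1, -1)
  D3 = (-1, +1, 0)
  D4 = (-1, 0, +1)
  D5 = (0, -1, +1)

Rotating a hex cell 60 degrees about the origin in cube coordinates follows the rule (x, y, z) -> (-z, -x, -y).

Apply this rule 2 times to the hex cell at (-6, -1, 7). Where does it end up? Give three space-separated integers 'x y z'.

Answer: -1 7 -6

Derivation:
Start: (-6, -1, 7)
Step 1: (-6, -1, 7) -> (-(7), -(-6), -(-1)) = (-7, 6, 1)
Step 2: (-7, 6, 1) -> (-(1), -(-7), -(6)) = (-1, 7, -6)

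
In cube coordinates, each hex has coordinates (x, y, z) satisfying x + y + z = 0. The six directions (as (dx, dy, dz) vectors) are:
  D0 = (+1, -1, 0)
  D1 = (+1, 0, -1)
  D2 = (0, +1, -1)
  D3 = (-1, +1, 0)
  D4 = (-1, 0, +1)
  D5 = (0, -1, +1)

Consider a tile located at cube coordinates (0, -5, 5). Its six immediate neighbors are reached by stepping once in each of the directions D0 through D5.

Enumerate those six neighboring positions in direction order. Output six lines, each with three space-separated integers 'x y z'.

Answer: 1 -6 5
1 -5 4
0 -4 4
-1 -4 5
-1 -5 6
0 -6 6

Derivation:
Center: (0, -5, 5). Add each direction:
  D0: (0, -5, 5) + (1, -1, 0) = (1, -6, 5)
  D1: (0, -5, 5) + (1, 0, -1) = (1, -5, 4)
  D2: (0, -5, 5) + (0, 1, -1) = (0, -4, 4)
  D3: (0, -5, 5) + (-1, 1, 0) = (-1, -4, 5)
  D4: (0, -5, 5) + (-1, 0, 1) = (-1, -5, 6)
  D5: (0, -5, 5) + (0, -1, 1) = (0, -6, 6)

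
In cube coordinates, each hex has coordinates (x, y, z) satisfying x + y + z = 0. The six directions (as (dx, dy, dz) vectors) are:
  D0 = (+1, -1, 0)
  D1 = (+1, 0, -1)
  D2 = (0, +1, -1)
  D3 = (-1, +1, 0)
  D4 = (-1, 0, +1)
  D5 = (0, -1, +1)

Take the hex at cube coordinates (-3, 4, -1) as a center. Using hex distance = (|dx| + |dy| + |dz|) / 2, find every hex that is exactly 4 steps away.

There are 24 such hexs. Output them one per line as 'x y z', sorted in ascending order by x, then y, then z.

Answer: -7 4 3
-7 5 2
-7 6 1
-7 7 0
-7 8 -1
-6 3 3
-6 8 -2
-5 2 3
-5 8 -3
-4 1 3
-4 8 -4
-3 0 3
-3 8 -5
-2 0 2
-2 7 -5
-1 0 1
-1 6 -5
0 0 0
0 5 -5
1 0 -1
1 1 -2
1 2 -3
1 3 -4
1 4 -5

Derivation:
Walk ring at distance 4 from (-3, 4, -1):
Start at center + D4*4 = (-7, 4, 3)
  hex 0: (-7, 4, 3)
  hex 1: (-6, 3, 3)
  hex 2: (-5, 2, 3)
  hex 3: (-4, 1, 3)
  hex 4: (-3, 0, 3)
  hex 5: (-2, 0, 2)
  hex 6: (-1, 0, 1)
  hex 7: (0, 0, 0)
  hex 8: (1, 0, -1)
  hex 9: (1, 1, -2)
  hex 10: (1, 2, -3)
  hex 11: (1, 3, -4)
  hex 12: (1, 4, -5)
  hex 13: (0, 5, -5)
  hex 14: (-1, 6, -5)
  hex 15: (-2, 7, -5)
  hex 16: (-3, 8, -5)
  hex 17: (-4, 8, -4)
  hex 18: (-5, 8, -3)
  hex 19: (-6, 8, -2)
  hex 20: (-7, 8, -1)
  hex 21: (-7, 7, 0)
  hex 22: (-7, 6, 1)
  hex 23: (-7, 5, 2)
Sorted: 24 hexes.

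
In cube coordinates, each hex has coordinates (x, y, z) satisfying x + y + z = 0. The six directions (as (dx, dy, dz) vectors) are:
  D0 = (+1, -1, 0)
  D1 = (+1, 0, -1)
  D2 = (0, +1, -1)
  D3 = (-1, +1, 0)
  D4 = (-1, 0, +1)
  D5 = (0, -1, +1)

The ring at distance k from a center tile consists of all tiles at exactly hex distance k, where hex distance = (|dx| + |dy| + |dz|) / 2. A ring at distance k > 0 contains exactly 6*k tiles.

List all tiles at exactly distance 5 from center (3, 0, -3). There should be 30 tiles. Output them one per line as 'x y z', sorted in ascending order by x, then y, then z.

Answer: -2 0 2
-2 1 1
-2 2 0
-2 3 -1
-2 4 -2
-2 5 -3
-1 -1 2
-1 5 -4
0 -2 2
0 5 -5
1 -3 2
1 5 -6
2 -4 2
2 5 -7
3 -5 2
3 5 -8
4 -5 1
4 4 -8
5 -5 0
5 3 -8
6 -5 -1
6 2 -8
7 -5 -2
7 1 -8
8 -5 -3
8 -4 -4
8 -3 -5
8 -2 -6
8 -1 -7
8 0 -8

Derivation:
Walk ring at distance 5 from (3, 0, -3):
Start at center + D4*5 = (-2, 0, 2)
  hex 0: (-2, 0, 2)
  hex 1: (-1, -1, 2)
  hex 2: (0, -2, 2)
  hex 3: (1, -3, 2)
  hex 4: (2, -4, 2)
  hex 5: (3, -5, 2)
  hex 6: (4, -5, 1)
  hex 7: (5, -5, 0)
  hex 8: (6, -5, -1)
  hex 9: (7, -5, -2)
  hex 10: (8, -5, -3)
  hex 11: (8, -4, -4)
  hex 12: (8, -3, -5)
  hex 13: (8, -2, -6)
  hex 14: (8, -1, -7)
  hex 15: (8, 0, -8)
  hex 16: (7, 1, -8)
  hex 17: (6, 2, -8)
  hex 18: (5, 3, -8)
  hex 19: (4, 4, -8)
  hex 20: (3, 5, -8)
  hex 21: (2, 5, -7)
  hex 22: (1, 5, -6)
  hex 23: (0, 5, -5)
  hex 24: (-1, 5, -4)
  hex 25: (-2, 5, -3)
  hex 26: (-2, 4, -2)
  hex 27: (-2, 3, -1)
  hex 28: (-2, 2, 0)
  hex 29: (-2, 1, 1)
Sorted: 30 hexes.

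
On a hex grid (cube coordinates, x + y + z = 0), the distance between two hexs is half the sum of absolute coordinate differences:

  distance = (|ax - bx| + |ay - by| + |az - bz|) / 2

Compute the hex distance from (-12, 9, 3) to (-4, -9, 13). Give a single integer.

|ax - bx| = |-12 - (-4)| = 8
|ay - by| = |9 - (-9)| = 18
|az - bz| = |3 - 13| = 10
distance = (8 + 18 + 10) / 2 = 36 / 2 = 18

Answer: 18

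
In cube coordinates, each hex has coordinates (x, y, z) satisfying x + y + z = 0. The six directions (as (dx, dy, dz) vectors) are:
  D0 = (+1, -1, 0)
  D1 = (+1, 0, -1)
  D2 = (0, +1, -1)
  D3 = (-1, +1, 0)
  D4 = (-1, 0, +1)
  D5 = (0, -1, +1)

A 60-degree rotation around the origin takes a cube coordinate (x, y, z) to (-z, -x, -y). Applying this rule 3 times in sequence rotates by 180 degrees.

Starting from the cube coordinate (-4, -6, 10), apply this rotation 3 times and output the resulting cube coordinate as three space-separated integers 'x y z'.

Start: (-4, -6, 10)
Step 1: (-4, -6, 10) -> (-(10), -(-4), -(-6)) = (-10, 4, 6)
Step 2: (-10, 4, 6) -> (-(6), -(-10), -(4)) = (-6, 10, -4)
Step 3: (-6, 10, -4) -> (-(-4), -(-6), -(10)) = (4, 6, -10)

Answer: 4 6 -10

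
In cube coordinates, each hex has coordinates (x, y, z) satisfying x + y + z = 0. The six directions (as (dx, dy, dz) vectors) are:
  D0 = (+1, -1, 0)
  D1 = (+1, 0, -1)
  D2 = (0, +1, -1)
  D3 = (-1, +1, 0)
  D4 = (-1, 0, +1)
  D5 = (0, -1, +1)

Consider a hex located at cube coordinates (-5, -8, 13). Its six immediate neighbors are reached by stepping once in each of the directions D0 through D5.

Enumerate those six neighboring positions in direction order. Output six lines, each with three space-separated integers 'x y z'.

Center: (-5, -8, 13). Add each direction:
  D0: (-5, -8, 13) + (1, -1, 0) = (-4, -9, 13)
  D1: (-5, -8, 13) + (1, 0, -1) = (-4, -8, 12)
  D2: (-5, -8, 13) + (0, 1, -1) = (-5, -7, 12)
  D3: (-5, -8, 13) + (-1, 1, 0) = (-6, -7, 13)
  D4: (-5, -8, 13) + (-1, 0, 1) = (-6, -8, 14)
  D5: (-5, -8, 13) + (0, -1, 1) = (-5, -9, 14)

Answer: -4 -9 13
-4 -8 12
-5 -7 12
-6 -7 13
-6 -8 14
-5 -9 14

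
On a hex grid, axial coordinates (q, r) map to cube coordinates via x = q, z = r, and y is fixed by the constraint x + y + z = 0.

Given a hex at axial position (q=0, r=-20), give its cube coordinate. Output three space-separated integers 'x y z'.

x = q = 0
z = r = -20
y = -x - z = -(0) - (-20) = 20

Answer: 0 20 -20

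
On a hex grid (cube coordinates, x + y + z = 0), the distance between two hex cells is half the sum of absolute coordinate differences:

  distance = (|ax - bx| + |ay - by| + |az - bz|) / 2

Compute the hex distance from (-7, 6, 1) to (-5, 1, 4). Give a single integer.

|ax - bx| = |-7 - (-5)| = 2
|ay - by| = |6 - 1| = 5
|az - bz| = |1 - 4| = 3
distance = (2 + 5 + 3) / 2 = 10 / 2 = 5

Answer: 5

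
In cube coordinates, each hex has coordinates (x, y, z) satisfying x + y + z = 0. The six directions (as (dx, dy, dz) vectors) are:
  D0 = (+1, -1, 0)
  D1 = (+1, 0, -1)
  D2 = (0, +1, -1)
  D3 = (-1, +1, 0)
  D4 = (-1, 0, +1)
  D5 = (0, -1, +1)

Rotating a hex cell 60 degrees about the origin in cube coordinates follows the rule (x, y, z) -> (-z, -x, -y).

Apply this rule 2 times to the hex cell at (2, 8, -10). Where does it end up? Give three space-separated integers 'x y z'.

Start: (2, 8, -10)
Step 1: (2, 8, -10) -> (-(-10), -(2), -(8)) = (10, -2, -8)
Step 2: (10, -2, -8) -> (-(-8), -(10), -(-2)) = (8, -10, 2)

Answer: 8 -10 2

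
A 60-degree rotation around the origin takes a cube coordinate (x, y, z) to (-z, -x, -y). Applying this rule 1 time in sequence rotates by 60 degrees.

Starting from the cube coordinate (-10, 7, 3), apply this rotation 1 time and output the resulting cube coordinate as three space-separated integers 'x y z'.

Start: (-10, 7, 3)
Step 1: (-10, 7, 3) -> (-(3), -(-10), -(7)) = (-3, 10, -7)

Answer: -3 10 -7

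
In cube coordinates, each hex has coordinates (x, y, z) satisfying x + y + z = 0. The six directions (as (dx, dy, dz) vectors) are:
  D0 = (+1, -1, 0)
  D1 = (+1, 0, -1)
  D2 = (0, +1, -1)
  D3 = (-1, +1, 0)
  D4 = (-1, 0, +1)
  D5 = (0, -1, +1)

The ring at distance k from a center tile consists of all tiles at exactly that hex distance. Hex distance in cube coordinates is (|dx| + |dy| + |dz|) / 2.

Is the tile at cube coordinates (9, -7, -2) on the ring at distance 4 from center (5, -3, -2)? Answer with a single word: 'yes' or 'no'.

|px - cx| = |9 - 5| = 4
|py - cy| = |-7 - (-3)| = 4
|pz - cz| = |-2 - (-2)| = 0
distance = (4+4+0)/2 = 8/2 = 4
radius = 4; distance == radius -> yes

Answer: yes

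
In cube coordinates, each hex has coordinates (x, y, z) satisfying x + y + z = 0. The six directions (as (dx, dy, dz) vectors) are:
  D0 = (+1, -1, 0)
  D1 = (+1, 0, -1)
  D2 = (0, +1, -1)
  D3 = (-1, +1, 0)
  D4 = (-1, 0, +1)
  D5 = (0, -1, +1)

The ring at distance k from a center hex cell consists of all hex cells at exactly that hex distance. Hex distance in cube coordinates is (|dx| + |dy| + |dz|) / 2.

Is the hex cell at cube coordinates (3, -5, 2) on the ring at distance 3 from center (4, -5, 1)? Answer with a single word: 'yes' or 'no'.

Answer: no

Derivation:
|px - cx| = |3 - 4| = 1
|py - cy| = |-5 - (-5)| = 0
|pz - cz| = |2 - 1| = 1
distance = (1+0+1)/2 = 2/2 = 1
radius = 3; distance != radius -> no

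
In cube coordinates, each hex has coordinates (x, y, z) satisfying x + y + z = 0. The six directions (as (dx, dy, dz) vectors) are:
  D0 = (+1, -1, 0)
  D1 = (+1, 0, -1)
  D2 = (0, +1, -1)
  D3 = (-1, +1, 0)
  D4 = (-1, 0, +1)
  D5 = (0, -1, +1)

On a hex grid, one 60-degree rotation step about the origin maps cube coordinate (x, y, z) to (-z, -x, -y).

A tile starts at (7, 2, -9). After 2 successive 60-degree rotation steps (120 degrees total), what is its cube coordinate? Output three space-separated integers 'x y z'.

Start: (7, 2, -9)
Step 1: (7, 2, -9) -> (-(-9), -(7), -(2)) = (9, -7, -2)
Step 2: (9, -7, -2) -> (-(-2), -(9), -(-7)) = (2, -9, 7)

Answer: 2 -9 7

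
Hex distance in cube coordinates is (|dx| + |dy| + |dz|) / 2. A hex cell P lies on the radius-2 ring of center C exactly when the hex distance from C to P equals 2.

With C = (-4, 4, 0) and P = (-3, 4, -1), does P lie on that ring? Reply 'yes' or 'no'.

Answer: no

Derivation:
|px - cx| = |-3 - (-4)| = 1
|py - cy| = |4 - 4| = 0
|pz - cz| = |-1 - 0| = 1
distance = (1+0+1)/2 = 2/2 = 1
radius = 2; distance != radius -> no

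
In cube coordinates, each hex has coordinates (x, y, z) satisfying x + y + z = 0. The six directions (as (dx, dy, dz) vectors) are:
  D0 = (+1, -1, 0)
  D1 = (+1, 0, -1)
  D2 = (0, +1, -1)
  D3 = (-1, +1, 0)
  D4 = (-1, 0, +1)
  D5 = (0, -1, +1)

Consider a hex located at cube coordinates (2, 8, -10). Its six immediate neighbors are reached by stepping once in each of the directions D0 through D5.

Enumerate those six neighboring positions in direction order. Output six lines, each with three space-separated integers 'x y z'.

Center: (2, 8, -10). Add each direction:
  D0: (2, 8, -10) + (1, -1, 0) = (3, 7, -10)
  D1: (2, 8, -10) + (1, 0, -1) = (3, 8, -11)
  D2: (2, 8, -10) + (0, 1, -1) = (2, 9, -11)
  D3: (2, 8, -10) + (-1, 1, 0) = (1, 9, -10)
  D4: (2, 8, -10) + (-1, 0, 1) = (1, 8, -9)
  D5: (2, 8, -10) + (0, -1, 1) = (2, 7, -9)

Answer: 3 7 -10
3 8 -11
2 9 -11
1 9 -10
1 8 -9
2 7 -9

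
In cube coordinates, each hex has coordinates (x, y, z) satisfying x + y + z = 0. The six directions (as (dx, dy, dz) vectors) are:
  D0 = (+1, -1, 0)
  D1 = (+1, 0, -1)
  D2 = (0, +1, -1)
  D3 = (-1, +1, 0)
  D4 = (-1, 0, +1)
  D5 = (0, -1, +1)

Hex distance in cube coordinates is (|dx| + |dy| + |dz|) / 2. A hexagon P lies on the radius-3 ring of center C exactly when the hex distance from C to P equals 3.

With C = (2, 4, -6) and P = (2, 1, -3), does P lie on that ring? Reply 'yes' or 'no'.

|px - cx| = |2 - 2| = 0
|py - cy| = |1 - 4| = 3
|pz - cz| = |-3 - (-6)| = 3
distance = (0+3+3)/2 = 6/2 = 3
radius = 3; distance == radius -> yes

Answer: yes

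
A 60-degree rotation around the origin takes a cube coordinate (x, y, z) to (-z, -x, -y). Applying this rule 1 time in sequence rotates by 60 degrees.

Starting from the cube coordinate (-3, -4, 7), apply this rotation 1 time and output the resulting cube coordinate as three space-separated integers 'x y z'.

Start: (-3, -4, 7)
Step 1: (-3, -4, 7) -> (-(7), -(-3), -(-4)) = (-7, 3, 4)

Answer: -7 3 4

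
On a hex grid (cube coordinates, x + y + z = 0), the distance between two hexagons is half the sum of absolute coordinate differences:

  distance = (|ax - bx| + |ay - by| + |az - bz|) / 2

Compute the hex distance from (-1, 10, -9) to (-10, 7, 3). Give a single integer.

|ax - bx| = |-1 - (-10)| = 9
|ay - by| = |10 - 7| = 3
|az - bz| = |-9 - 3| = 12
distance = (9 + 3 + 12) / 2 = 24 / 2 = 12

Answer: 12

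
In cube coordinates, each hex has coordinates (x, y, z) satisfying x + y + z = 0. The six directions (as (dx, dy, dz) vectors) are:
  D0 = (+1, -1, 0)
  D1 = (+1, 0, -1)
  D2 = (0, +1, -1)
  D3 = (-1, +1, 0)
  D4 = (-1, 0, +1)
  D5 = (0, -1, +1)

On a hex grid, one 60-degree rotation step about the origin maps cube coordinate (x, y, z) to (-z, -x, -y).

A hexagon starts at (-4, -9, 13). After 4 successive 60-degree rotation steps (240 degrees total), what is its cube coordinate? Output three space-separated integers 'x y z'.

Start: (-4, -9, 13)
Step 1: (-4, -9, 13) -> (-(13), -(-4), -(-9)) = (-13, 4, 9)
Step 2: (-13, 4, 9) -> (-(9), -(-13), -(4)) = (-9, 13, -4)
Step 3: (-9, 13, -4) -> (-(-4), -(-9), -(13)) = (4, 9, -13)
Step 4: (4, 9, -13) -> (-(-13), -(4), -(9)) = (13, -4, -9)

Answer: 13 -4 -9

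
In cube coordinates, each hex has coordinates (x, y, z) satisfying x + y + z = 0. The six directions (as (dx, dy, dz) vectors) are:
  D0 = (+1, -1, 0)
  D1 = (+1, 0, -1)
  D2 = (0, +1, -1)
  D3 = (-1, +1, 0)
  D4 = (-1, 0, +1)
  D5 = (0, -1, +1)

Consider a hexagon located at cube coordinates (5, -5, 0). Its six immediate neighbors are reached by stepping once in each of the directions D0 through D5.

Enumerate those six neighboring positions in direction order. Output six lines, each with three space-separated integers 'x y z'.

Center: (5, -5, 0). Add each direction:
  D0: (5, -5, 0) + (1, -1, 0) = (6, -6, 0)
  D1: (5, -5, 0) + (1, 0, -1) = (6, -5, -1)
  D2: (5, -5, 0) + (0, 1, -1) = (5, -4, -1)
  D3: (5, -5, 0) + (-1, 1, 0) = (4, -4, 0)
  D4: (5, -5, 0) + (-1, 0, 1) = (4, -5, 1)
  D5: (5, -5, 0) + (0, -1, 1) = (5, -6, 1)

Answer: 6 -6 0
6 -5 -1
5 -4 -1
4 -4 0
4 -5 1
5 -6 1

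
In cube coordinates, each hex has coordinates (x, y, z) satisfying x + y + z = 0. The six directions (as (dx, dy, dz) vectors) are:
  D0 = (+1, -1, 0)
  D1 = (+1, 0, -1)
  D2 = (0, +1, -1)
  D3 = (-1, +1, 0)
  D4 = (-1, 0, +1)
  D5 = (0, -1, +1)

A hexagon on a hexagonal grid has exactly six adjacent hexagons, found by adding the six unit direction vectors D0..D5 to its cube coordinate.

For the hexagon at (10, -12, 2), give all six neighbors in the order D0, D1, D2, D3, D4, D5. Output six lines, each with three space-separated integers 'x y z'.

Answer: 11 -13 2
11 -12 1
10 -11 1
9 -11 2
9 -12 3
10 -13 3

Derivation:
Center: (10, -12, 2). Add each direction:
  D0: (10, -12, 2) + (1, -1, 0) = (11, -13, 2)
  D1: (10, -12, 2) + (1, 0, -1) = (11, -12, 1)
  D2: (10, -12, 2) + (0, 1, -1) = (10, -11, 1)
  D3: (10, -12, 2) + (-1, 1, 0) = (9, -11, 2)
  D4: (10, -12, 2) + (-1, 0, 1) = (9, -12, 3)
  D5: (10, -12, 2) + (0, -1, 1) = (10, -13, 3)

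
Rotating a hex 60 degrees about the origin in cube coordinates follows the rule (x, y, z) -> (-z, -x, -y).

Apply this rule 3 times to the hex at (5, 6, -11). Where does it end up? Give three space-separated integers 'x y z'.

Answer: -5 -6 11

Derivation:
Start: (5, 6, -11)
Step 1: (5, 6, -11) -> (-(-11), -(5), -(6)) = (11, -5, -6)
Step 2: (11, -5, -6) -> (-(-6), -(11), -(-5)) = (6, -11, 5)
Step 3: (6, -11, 5) -> (-(5), -(6), -(-11)) = (-5, -6, 11)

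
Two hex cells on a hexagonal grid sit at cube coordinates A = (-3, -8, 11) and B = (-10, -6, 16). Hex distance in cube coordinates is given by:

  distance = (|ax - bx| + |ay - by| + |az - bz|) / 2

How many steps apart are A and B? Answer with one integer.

Answer: 7

Derivation:
|ax - bx| = |-3 - (-10)| = 7
|ay - by| = |-8 - (-6)| = 2
|az - bz| = |11 - 16| = 5
distance = (7 + 2 + 5) / 2 = 14 / 2 = 7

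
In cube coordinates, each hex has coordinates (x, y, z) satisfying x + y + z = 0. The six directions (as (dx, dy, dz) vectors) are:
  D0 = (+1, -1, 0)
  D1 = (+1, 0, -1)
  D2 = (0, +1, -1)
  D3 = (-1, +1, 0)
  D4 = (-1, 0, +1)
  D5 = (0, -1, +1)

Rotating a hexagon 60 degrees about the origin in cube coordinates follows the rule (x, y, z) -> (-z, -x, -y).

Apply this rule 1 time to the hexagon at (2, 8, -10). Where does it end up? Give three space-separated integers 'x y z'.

Start: (2, 8, -10)
Step 1: (2, 8, -10) -> (-(-10), -(2), -(8)) = (10, -2, -8)

Answer: 10 -2 -8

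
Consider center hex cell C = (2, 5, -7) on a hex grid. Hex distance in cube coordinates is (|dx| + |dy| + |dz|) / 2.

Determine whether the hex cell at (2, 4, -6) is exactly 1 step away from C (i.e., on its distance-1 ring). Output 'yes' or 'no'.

Answer: yes

Derivation:
|px - cx| = |2 - 2| = 0
|py - cy| = |4 - 5| = 1
|pz - cz| = |-6 - (-7)| = 1
distance = (0+1+1)/2 = 2/2 = 1
radius = 1; distance == radius -> yes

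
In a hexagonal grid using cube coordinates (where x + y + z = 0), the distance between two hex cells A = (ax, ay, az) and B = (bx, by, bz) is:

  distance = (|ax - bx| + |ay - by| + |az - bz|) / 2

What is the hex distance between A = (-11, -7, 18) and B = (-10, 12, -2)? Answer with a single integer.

Answer: 20

Derivation:
|ax - bx| = |-11 - (-10)| = 1
|ay - by| = |-7 - 12| = 19
|az - bz| = |18 - (-2)| = 20
distance = (1 + 19 + 20) / 2 = 40 / 2 = 20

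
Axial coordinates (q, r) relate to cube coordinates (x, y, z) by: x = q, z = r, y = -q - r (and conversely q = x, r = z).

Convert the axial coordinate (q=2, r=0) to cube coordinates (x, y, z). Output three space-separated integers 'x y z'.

x = q = 2
z = r = 0
y = -x - z = -(2) - (0) = -2

Answer: 2 -2 0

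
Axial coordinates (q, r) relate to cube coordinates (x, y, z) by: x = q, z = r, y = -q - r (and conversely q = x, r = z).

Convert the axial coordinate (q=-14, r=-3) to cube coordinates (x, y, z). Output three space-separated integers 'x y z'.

Answer: -14 17 -3

Derivation:
x = q = -14
z = r = -3
y = -x - z = -(-14) - (-3) = 17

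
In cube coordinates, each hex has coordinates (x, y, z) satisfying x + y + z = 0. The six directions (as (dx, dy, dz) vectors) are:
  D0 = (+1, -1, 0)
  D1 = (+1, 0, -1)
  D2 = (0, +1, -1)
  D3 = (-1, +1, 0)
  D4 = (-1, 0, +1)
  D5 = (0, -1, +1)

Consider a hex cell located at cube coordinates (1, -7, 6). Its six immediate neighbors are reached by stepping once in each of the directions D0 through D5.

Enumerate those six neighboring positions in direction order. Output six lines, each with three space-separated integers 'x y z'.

Answer: 2 -8 6
2 -7 5
1 -6 5
0 -6 6
0 -7 7
1 -8 7

Derivation:
Center: (1, -7, 6). Add each direction:
  D0: (1, -7, 6) + (1, -1, 0) = (2, -8, 6)
  D1: (1, -7, 6) + (1, 0, -1) = (2, -7, 5)
  D2: (1, -7, 6) + (0, 1, -1) = (1, -6, 5)
  D3: (1, -7, 6) + (-1, 1, 0) = (0, -6, 6)
  D4: (1, -7, 6) + (-1, 0, 1) = (0, -7, 7)
  D5: (1, -7, 6) + (0, -1, 1) = (1, -8, 7)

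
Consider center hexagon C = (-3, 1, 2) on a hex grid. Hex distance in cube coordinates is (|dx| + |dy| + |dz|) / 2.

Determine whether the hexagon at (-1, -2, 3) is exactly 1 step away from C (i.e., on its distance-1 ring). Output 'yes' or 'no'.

Answer: no

Derivation:
|px - cx| = |-1 - (-3)| = 2
|py - cy| = |-2 - 1| = 3
|pz - cz| = |3 - 2| = 1
distance = (2+3+1)/2 = 6/2 = 3
radius = 1; distance != radius -> no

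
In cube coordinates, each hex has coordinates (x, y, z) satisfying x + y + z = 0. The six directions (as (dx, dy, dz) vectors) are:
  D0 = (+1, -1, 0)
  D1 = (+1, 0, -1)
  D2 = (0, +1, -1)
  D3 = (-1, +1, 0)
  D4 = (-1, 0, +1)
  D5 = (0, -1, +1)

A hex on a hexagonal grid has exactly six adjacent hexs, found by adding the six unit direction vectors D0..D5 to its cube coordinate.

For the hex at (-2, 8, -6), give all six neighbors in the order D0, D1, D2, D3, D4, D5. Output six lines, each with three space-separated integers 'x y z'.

Answer: -1 7 -6
-1 8 -7
-2 9 -7
-3 9 -6
-3 8 -5
-2 7 -5

Derivation:
Center: (-2, 8, -6). Add each direction:
  D0: (-2, 8, -6) + (1, -1, 0) = (-1, 7, -6)
  D1: (-2, 8, -6) + (1, 0, -1) = (-1, 8, -7)
  D2: (-2, 8, -6) + (0, 1, -1) = (-2, 9, -7)
  D3: (-2, 8, -6) + (-1, 1, 0) = (-3, 9, -6)
  D4: (-2, 8, -6) + (-1, 0, 1) = (-3, 8, -5)
  D5: (-2, 8, -6) + (0, -1, 1) = (-2, 7, -5)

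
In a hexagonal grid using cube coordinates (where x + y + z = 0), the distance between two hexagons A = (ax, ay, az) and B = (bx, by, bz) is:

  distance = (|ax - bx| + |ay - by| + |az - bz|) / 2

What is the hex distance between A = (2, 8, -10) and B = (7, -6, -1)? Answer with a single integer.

Answer: 14

Derivation:
|ax - bx| = |2 - 7| = 5
|ay - by| = |8 - (-6)| = 14
|az - bz| = |-10 - (-1)| = 9
distance = (5 + 14 + 9) / 2 = 28 / 2 = 14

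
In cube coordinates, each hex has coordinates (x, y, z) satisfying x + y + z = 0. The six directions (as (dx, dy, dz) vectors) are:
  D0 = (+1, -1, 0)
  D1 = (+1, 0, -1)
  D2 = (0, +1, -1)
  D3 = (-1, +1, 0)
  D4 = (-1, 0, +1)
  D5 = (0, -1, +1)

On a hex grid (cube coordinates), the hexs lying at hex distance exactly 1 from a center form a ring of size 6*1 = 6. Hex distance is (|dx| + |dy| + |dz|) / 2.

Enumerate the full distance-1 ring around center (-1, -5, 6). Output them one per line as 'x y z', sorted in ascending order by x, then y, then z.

Answer: -2 -5 7
-2 -4 6
-1 -6 7
-1 -4 5
0 -6 6
0 -5 5

Derivation:
Walk ring at distance 1 from (-1, -5, 6):
Start at center + D4*1 = (-2, -5, 7)
  hex 0: (-2, -5, 7)
  hex 1: (-1, -6, 7)
  hex 2: (0, -6, 6)
  hex 3: (0, -5, 5)
  hex 4: (-1, -4, 5)
  hex 5: (-2, -4, 6)
Sorted: 6 hexes.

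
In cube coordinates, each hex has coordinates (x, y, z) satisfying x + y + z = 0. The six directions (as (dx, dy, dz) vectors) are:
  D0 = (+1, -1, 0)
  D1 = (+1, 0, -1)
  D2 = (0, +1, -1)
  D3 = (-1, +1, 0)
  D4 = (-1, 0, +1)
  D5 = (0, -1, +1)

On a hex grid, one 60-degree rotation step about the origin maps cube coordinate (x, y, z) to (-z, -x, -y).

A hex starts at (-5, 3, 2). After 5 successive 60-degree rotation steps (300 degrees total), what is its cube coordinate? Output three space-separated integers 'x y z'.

Answer: -3 -2 5

Derivation:
Start: (-5, 3, 2)
Step 1: (-5, 3, 2) -> (-(2), -(-5), -(3)) = (-2, 5, -3)
Step 2: (-2, 5, -3) -> (-(-3), -(-2), -(5)) = (3, 2, -5)
Step 3: (3, 2, -5) -> (-(-5), -(3), -(2)) = (5, -3, -2)
Step 4: (5, -3, -2) -> (-(-2), -(5), -(-3)) = (2, -5, 3)
Step 5: (2, -5, 3) -> (-(3), -(2), -(-5)) = (-3, -2, 5)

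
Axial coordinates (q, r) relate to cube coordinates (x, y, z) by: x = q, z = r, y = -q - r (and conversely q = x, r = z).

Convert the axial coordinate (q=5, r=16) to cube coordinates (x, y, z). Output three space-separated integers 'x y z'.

x = q = 5
z = r = 16
y = -x - z = -(5) - (16) = -21

Answer: 5 -21 16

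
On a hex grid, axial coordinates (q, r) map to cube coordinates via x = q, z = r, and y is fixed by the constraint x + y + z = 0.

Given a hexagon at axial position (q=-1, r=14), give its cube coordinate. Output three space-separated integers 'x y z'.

x = q = -1
z = r = 14
y = -x - z = -(-1) - (14) = -13

Answer: -1 -13 14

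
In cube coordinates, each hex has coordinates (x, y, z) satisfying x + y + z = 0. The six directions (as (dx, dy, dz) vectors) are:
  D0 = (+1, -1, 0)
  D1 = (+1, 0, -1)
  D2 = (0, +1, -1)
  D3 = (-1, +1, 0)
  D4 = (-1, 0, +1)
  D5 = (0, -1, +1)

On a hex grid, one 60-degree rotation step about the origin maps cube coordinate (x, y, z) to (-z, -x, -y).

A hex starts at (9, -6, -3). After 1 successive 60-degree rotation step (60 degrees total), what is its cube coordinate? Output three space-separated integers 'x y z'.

Answer: 3 -9 6

Derivation:
Start: (9, -6, -3)
Step 1: (9, -6, -3) -> (-(-3), -(9), -(-6)) = (3, -9, 6)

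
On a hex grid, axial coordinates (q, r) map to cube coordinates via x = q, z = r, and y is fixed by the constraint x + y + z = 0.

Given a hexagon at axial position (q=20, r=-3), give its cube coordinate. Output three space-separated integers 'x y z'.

Answer: 20 -17 -3

Derivation:
x = q = 20
z = r = -3
y = -x - z = -(20) - (-3) = -17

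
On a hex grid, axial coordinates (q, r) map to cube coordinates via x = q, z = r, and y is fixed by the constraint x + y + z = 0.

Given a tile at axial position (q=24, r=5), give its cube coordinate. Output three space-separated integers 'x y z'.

x = q = 24
z = r = 5
y = -x - z = -(24) - (5) = -29

Answer: 24 -29 5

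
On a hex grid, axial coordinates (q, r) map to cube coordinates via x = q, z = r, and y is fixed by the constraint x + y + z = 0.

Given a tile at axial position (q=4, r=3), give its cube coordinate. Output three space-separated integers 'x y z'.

Answer: 4 -7 3

Derivation:
x = q = 4
z = r = 3
y = -x - z = -(4) - (3) = -7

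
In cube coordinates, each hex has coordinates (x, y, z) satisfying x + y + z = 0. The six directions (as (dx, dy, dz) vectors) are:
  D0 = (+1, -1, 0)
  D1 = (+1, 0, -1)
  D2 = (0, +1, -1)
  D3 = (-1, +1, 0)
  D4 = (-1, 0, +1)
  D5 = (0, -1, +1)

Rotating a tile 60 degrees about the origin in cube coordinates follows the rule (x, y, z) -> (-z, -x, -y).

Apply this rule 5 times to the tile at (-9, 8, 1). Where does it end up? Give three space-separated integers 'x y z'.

Start: (-9, 8, 1)
Step 1: (-9, 8, 1) -> (-(1), -(-9), -(8)) = (-1, 9, -8)
Step 2: (-1, 9, -8) -> (-(-8), -(-1), -(9)) = (8, 1, -9)
Step 3: (8, 1, -9) -> (-(-9), -(8), -(1)) = (9, -8, -1)
Step 4: (9, -8, -1) -> (-(-1), -(9), -(-8)) = (1, -9, 8)
Step 5: (1, -9, 8) -> (-(8), -(1), -(-9)) = (-8, -1, 9)

Answer: -8 -1 9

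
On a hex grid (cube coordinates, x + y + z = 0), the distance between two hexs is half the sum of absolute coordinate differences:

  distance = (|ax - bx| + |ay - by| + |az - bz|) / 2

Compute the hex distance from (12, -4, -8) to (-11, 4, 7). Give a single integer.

Answer: 23

Derivation:
|ax - bx| = |12 - (-11)| = 23
|ay - by| = |-4 - 4| = 8
|az - bz| = |-8 - 7| = 15
distance = (23 + 8 + 15) / 2 = 46 / 2 = 23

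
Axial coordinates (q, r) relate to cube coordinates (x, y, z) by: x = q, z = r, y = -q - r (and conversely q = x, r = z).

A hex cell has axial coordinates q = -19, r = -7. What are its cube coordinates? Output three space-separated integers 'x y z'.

Answer: -19 26 -7

Derivation:
x = q = -19
z = r = -7
y = -x - z = -(-19) - (-7) = 26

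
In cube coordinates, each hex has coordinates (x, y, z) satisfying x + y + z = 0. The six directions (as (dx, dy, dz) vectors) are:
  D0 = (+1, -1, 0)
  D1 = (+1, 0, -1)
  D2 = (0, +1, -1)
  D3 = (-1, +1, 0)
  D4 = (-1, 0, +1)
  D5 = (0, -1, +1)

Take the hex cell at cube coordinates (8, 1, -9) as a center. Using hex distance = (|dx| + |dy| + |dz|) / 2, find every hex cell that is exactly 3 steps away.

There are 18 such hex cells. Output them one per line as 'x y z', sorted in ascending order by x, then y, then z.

Walk ring at distance 3 from (8, 1, -9):
Start at center + D4*3 = (5, 1, -6)
  hex 0: (5, 1, -6)
  hex 1: (6, 0, -6)
  hex 2: (7, -1, -6)
  hex 3: (8, -2, -6)
  hex 4: (9, -2, -7)
  hex 5: (10, -2, -8)
  hex 6: (11, -2, -9)
  hex 7: (11, -1, -10)
  hex 8: (11, 0, -11)
  hex 9: (11, 1, -12)
  hex 10: (10, 2, -12)
  hex 11: (9, 3, -12)
  hex 12: (8, 4, -12)
  hex 13: (7, 4, -11)
  hex 14: (6, 4, -10)
  hex 15: (5, 4, -9)
  hex 16: (5, 3, -8)
  hex 17: (5, 2, -7)
Sorted: 18 hexes.

Answer: 5 1 -6
5 2 -7
5 3 -8
5 4 -9
6 0 -6
6 4 -10
7 -1 -6
7 4 -11
8 -2 -6
8 4 -12
9 -2 -7
9 3 -12
10 -2 -8
10 2 -12
11 -2 -9
11 -1 -10
11 0 -11
11 1 -12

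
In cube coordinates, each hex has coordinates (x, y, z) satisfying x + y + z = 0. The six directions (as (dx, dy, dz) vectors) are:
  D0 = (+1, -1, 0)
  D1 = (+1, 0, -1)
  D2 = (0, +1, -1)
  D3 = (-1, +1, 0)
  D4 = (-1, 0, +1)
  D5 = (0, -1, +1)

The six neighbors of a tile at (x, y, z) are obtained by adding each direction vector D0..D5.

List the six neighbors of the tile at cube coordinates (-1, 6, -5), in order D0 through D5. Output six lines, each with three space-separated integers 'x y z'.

Answer: 0 5 -5
0 6 -6
-1 7 -6
-2 7 -5
-2 6 -4
-1 5 -4

Derivation:
Center: (-1, 6, -5). Add each direction:
  D0: (-1, 6, -5) + (1, -1, 0) = (0, 5, -5)
  D1: (-1, 6, -5) + (1, 0, -1) = (0, 6, -6)
  D2: (-1, 6, -5) + (0, 1, -1) = (-1, 7, -6)
  D3: (-1, 6, -5) + (-1, 1, 0) = (-2, 7, -5)
  D4: (-1, 6, -5) + (-1, 0, 1) = (-2, 6, -4)
  D5: (-1, 6, -5) + (0, -1, 1) = (-1, 5, -4)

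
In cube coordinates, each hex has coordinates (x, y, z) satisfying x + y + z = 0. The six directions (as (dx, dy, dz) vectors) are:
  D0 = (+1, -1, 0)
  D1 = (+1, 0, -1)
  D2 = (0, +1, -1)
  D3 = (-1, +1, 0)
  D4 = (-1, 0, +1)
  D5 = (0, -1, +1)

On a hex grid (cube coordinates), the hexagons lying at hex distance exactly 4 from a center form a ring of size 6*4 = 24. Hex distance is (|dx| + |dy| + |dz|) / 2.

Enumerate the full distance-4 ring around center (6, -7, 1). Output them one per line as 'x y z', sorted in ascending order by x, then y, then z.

Walk ring at distance 4 from (6, -7, 1):
Start at center + D4*4 = (2, -7, 5)
  hex 0: (2, -7, 5)
  hex 1: (3, -8, 5)
  hex 2: (4, -9, 5)
  hex 3: (5, -10, 5)
  hex 4: (6, -11, 5)
  hex 5: (7, -11, 4)
  hex 6: (8, -11, 3)
  hex 7: (9, -11, 2)
  hex 8: (10, -11, 1)
  hex 9: (10, -10, 0)
  hex 10: (10, -9, -1)
  hex 11: (10, -8, -2)
  hex 12: (10, -7, -3)
  hex 13: (9, -6, -3)
  hex 14: (8, -5, -3)
  hex 15: (7, -4, -3)
  hex 16: (6, -3, -3)
  hex 17: (5, -3, -2)
  hex 18: (4, -3, -1)
  hex 19: (3, -3, 0)
  hex 20: (2, -3, 1)
  hex 21: (2, -4, 2)
  hex 22: (2, -5, 3)
  hex 23: (2, -6, 4)
Sorted: 24 hexes.

Answer: 2 -7 5
2 -6 4
2 -5 3
2 -4 2
2 -3 1
3 -8 5
3 -3 0
4 -9 5
4 -3 -1
5 -10 5
5 -3 -2
6 -11 5
6 -3 -3
7 -11 4
7 -4 -3
8 -11 3
8 -5 -3
9 -11 2
9 -6 -3
10 -11 1
10 -10 0
10 -9 -1
10 -8 -2
10 -7 -3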